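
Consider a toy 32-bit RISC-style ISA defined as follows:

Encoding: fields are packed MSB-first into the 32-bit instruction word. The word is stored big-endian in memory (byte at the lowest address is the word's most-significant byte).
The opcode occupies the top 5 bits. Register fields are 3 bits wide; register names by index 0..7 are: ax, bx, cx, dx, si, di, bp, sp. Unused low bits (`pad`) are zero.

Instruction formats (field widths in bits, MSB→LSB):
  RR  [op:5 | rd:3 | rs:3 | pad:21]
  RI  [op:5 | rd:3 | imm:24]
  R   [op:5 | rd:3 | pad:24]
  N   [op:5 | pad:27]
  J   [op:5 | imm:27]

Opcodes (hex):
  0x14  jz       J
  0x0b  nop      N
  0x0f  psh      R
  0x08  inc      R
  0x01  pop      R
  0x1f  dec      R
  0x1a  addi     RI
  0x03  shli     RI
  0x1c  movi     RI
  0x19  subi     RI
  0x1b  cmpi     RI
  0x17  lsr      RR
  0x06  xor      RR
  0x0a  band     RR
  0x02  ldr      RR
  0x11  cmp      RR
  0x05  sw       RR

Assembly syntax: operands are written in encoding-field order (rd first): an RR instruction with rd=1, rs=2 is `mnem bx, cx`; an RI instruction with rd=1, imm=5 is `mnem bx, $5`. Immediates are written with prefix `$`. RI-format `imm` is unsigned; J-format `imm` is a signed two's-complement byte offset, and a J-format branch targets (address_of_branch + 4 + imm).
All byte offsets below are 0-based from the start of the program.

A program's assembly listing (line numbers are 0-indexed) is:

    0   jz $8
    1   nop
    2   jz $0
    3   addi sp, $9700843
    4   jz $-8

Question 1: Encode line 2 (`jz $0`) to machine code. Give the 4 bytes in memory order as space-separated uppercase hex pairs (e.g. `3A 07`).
line 2 (jz): pack op=0x14:5|imm=0:27 = 0xa0000000; big→ a0 00 00 00

A0 00 00 00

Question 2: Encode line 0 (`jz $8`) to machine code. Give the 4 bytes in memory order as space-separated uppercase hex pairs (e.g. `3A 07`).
A0 00 00 08

L0: jz op=0x14:5|imm=8:27 ⇒ 0xa0000008 ⇒ big a0 00 00 08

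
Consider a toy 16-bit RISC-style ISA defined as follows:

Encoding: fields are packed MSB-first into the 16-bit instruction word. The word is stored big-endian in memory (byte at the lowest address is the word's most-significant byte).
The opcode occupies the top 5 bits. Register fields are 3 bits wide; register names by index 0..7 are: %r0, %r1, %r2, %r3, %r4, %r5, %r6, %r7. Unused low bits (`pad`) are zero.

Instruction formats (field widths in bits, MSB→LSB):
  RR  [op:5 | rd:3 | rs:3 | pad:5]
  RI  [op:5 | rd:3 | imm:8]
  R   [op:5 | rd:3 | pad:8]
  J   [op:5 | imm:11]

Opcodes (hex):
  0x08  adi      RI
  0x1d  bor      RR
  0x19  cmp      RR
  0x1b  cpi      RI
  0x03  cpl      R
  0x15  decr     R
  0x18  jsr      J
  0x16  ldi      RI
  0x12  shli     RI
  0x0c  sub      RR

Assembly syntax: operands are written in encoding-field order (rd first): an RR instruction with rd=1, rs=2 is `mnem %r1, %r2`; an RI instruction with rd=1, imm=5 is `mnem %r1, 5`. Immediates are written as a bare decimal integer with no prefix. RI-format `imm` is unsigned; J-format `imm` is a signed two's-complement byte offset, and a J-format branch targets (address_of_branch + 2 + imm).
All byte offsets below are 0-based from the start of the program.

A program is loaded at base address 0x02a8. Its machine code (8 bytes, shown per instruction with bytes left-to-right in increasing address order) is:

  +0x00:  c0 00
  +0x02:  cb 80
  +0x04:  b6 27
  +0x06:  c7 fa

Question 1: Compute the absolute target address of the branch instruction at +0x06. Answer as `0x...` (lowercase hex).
@+06  big-endian(c7 fa) = 0xc7fa
  op=0xc7fa>>11=0x18 ⇒ jsr (J)
  [10:0] imm=2042 (s11→-6) = -6
  target = base 0x02a8 + off 0x06 + 2 + imm -6 = 0x02aa

0x02aa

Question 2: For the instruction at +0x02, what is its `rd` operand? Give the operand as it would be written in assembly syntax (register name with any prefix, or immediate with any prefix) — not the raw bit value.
+0x02: cb 80 ⇒ word 0xcb80 (big)
  opcode bits[15:11]=0x19: cmp/RR
  [10:8] rd=3 = %r3
  [7:5] rs=4 = %r4

%r3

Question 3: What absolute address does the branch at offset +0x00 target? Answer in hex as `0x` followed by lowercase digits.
0x02aa

[00] c0 00 → 0xc000
  top 5b → 0x18 → jsr [J]
  imm@[10:0]=0x0 ⇒ 0
  target = base 0x02a8 + off 0x00 + 2 + imm 0 = 0x02aa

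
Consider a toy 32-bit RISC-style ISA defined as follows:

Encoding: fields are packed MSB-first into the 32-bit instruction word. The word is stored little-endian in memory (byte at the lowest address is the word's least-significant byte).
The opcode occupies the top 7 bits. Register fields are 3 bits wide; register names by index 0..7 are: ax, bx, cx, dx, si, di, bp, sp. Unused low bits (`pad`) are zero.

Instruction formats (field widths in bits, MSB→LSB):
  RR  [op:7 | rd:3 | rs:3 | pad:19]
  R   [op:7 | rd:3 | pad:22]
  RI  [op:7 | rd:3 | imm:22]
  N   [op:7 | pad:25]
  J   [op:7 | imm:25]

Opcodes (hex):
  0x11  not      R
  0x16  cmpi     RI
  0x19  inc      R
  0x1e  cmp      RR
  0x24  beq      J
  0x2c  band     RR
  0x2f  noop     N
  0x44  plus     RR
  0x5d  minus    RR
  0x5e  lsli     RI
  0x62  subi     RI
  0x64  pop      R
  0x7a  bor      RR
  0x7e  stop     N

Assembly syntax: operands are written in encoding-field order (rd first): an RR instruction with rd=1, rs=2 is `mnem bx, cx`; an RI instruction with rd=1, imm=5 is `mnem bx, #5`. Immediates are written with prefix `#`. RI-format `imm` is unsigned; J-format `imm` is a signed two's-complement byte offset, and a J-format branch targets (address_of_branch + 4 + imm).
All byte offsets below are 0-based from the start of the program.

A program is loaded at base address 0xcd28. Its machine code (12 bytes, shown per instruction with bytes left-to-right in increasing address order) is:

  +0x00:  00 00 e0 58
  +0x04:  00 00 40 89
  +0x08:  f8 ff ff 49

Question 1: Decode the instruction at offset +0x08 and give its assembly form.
[08] f8 ff ff 49 → 0x49fffff8
  top 7b → 0x24 → beq [J]
  [24:0] imm=33554424 (s25→-8) = #-8

beq #-8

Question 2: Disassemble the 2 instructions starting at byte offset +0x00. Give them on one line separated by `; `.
band dx, si; plus di, ax

@+00  little-endian(00 00 e0 58) = 0x58e00000
  op=0x58e00000>>25=0x2c ⇒ band (RR)
  [24:22] rd=3 = dx
  [21:19] rs=4 = si
@+04  little-endian(00 00 40 89) = 0x89400000
  op=0x89400000>>25=0x44 ⇒ plus (RR)
  [24:22] rd=5 = di
  [21:19] rs=0 = ax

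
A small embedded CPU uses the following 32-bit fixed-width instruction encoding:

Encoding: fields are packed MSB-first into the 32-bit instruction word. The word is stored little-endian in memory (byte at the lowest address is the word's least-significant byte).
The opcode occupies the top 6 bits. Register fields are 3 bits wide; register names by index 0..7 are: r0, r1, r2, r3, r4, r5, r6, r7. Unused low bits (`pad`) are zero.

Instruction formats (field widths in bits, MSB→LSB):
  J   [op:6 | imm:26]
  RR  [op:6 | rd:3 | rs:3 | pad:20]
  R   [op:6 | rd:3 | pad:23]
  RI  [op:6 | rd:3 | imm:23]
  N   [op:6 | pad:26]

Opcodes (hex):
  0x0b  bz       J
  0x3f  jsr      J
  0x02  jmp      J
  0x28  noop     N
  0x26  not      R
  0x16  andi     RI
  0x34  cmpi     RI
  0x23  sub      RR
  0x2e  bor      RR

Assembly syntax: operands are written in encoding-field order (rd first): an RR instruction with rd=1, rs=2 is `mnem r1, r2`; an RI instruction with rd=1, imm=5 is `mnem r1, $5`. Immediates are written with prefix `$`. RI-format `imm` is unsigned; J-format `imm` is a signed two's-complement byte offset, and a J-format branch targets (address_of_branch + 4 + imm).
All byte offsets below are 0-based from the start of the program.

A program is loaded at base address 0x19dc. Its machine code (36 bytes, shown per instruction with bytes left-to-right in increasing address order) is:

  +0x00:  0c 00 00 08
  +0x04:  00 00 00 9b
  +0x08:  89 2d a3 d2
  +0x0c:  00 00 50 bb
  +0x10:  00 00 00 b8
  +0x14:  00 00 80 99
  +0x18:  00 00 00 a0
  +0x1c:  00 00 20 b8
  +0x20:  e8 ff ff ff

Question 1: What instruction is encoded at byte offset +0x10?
[10] 00 00 00 b8 → 0xb8000000
  top 6b → 0x2e → bor [RR]
  [25:23] rd=0 = r0
  [22:20] rs=0 = r0

bor r0, r0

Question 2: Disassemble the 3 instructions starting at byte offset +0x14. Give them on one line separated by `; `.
not r3; noop; bor r0, r2

@+14  little-endian(00 00 80 99) = 0x99800000
  op=0x99800000>>26=0x26 ⇒ not (R)
  rd@[25:23]=0x3 ⇒ r3
@+18  little-endian(00 00 00 a0) = 0xa0000000
  op=0xa0000000>>26=0x28 ⇒ noop (N)
@+1c  little-endian(00 00 20 b8) = 0xb8200000
  op=0xb8200000>>26=0x2e ⇒ bor (RR)
  rd@[25:23]=0x0 ⇒ r0
  rs@[22:20]=0x2 ⇒ r2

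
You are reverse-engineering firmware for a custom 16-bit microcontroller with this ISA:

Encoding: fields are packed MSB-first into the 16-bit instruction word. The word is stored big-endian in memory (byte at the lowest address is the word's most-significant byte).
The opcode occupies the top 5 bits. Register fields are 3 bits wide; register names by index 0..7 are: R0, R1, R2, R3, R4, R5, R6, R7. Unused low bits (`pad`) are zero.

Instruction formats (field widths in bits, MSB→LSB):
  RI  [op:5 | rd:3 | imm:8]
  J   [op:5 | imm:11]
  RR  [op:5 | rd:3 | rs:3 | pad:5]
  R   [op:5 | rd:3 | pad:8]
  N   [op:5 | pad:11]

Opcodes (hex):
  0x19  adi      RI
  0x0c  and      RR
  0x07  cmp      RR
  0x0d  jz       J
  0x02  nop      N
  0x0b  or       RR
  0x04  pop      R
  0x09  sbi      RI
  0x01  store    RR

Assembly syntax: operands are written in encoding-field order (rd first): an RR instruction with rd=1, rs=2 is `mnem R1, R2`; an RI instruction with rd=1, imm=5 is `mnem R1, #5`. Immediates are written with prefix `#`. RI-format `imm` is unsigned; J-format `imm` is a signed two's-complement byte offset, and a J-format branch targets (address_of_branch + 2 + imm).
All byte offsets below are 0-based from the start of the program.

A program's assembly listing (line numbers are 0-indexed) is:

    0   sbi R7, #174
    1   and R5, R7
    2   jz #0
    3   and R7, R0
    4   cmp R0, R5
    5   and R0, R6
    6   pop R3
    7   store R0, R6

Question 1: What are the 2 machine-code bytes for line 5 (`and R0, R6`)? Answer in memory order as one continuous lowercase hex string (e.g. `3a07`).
60c0

line 5 (and): pack op=0xc:5|rd=0:3|rs=6:3|pad=0:5 = 0x60c0; big→ 60 c0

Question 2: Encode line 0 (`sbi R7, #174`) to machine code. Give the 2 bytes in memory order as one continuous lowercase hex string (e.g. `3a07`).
L0: sbi op=0x9:5|rd=7:3|imm=174:8 ⇒ 0x4fae ⇒ big 4f ae

4fae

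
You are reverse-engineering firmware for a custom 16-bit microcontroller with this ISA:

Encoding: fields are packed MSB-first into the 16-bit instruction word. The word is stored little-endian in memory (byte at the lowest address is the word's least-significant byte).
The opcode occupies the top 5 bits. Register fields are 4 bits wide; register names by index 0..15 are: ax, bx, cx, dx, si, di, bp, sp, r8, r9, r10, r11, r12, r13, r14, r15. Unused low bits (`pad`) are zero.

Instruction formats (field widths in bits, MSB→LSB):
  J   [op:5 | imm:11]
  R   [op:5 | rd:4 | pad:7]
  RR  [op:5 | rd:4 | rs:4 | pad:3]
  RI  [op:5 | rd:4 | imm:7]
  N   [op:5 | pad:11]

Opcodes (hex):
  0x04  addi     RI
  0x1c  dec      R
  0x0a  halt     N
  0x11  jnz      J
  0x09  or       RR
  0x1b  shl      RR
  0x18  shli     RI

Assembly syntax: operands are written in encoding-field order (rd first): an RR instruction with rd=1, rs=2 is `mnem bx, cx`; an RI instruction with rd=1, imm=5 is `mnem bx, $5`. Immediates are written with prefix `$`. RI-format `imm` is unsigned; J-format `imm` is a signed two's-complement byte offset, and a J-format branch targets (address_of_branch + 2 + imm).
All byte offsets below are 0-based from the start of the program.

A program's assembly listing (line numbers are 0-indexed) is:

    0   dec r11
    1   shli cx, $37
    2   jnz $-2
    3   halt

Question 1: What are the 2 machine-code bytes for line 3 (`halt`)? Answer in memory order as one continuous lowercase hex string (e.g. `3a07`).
0050

L3: halt op=0xa:5|pad=0:11 ⇒ 0x5000 ⇒ little 00 50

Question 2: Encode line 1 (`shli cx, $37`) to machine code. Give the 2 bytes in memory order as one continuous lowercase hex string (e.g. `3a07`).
1. shli fields op=0x18:5|rd=2:4|imm=37:7 → word c125h → 25 c1

25c1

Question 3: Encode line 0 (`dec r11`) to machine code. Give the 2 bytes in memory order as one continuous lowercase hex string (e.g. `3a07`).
L0: dec op=0x1c:5|rd=11:4|pad=0:7 ⇒ 0xe580 ⇒ little 80 e5

80e5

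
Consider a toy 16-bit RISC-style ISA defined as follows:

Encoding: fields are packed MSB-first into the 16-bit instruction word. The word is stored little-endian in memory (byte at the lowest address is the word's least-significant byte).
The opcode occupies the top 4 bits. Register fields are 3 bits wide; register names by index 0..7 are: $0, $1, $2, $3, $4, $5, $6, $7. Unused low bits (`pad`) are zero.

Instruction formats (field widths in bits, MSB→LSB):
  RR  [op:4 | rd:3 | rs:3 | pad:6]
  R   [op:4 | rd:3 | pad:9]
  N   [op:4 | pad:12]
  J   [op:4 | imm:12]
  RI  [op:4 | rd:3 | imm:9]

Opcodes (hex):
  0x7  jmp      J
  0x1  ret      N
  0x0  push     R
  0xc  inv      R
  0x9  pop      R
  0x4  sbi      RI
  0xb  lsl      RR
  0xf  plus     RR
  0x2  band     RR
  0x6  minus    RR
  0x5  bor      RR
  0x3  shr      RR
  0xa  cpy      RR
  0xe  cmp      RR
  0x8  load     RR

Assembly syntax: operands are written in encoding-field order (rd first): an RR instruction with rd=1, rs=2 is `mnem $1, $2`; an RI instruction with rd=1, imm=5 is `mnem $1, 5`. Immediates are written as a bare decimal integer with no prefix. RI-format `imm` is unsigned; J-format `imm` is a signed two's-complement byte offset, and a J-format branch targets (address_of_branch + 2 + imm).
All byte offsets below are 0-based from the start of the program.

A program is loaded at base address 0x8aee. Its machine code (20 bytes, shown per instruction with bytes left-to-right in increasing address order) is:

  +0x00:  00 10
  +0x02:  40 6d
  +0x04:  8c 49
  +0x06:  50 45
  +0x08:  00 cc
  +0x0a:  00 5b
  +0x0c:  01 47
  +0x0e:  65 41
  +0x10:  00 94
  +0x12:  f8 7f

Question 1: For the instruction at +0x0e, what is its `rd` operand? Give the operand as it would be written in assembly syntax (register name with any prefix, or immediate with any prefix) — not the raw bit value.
@+0e  little-endian(65 41) = 0x4165
  top 4b → 0x4 → sbi [RI]
  rd@[11:9]=0x0 ⇒ $0
  imm@[8:0]=0x165 ⇒ 357

$0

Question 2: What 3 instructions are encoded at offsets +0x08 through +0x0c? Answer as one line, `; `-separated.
inv $6; bor $5, $4; sbi $3, 257

+0x08: 00 cc ⇒ word 0xcc00 (little)
  top 4b → 0xc → inv [R]
  rd@[11:9]=0x6 ⇒ $6
+0x0a: 00 5b ⇒ word 0x5b00 (little)
  top 4b → 0x5 → bor [RR]
  rd@[11:9]=0x5 ⇒ $5
  rs@[8:6]=0x4 ⇒ $4
+0x0c: 01 47 ⇒ word 0x4701 (little)
  top 4b → 0x4 → sbi [RI]
  rd@[11:9]=0x3 ⇒ $3
  imm@[8:0]=0x101 ⇒ 257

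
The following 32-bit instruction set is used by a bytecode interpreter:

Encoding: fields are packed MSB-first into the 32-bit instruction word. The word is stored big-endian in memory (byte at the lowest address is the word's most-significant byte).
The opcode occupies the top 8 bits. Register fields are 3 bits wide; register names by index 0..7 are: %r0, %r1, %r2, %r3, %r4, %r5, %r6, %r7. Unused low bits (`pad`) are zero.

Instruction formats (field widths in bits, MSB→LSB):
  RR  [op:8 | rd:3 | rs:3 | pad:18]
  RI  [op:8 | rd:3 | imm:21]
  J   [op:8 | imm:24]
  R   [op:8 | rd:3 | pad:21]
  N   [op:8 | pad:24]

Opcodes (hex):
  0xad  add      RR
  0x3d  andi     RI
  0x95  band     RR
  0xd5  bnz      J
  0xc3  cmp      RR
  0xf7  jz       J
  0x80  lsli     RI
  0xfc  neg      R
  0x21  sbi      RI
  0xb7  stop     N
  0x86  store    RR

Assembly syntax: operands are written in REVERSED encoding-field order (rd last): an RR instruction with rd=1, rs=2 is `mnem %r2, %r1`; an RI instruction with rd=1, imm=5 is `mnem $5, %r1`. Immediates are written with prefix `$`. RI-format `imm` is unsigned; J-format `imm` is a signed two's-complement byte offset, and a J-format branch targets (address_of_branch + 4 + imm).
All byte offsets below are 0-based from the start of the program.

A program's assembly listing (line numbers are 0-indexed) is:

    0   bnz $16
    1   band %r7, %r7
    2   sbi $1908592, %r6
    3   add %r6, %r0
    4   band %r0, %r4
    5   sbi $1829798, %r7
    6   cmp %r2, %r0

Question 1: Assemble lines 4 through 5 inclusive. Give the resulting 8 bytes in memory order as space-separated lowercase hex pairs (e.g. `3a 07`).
4. band fields op=0x95:8|rd=4:3|rs=0:3|pad=0:18 → word 95800000h → 95 80 00 00
5. sbi fields op=0x21:8|rd=7:3|imm=1829798:21 → word 21fbeba6h → 21 fb eb a6

95 80 00 00 21 fb eb a6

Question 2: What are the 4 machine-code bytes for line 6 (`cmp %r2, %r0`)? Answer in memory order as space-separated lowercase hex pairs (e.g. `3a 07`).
L6: cmp op=0xc3:8|rd=0:3|rs=2:3|pad=0:18 ⇒ 0xc3080000 ⇒ big c3 08 00 00

c3 08 00 00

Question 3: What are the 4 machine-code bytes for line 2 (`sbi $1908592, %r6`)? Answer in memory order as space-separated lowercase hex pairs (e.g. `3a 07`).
line 2 (sbi): pack op=0x21:8|rd=6:3|imm=1908592:21 = 0x21dd1f70; big→ 21 dd 1f 70

21 dd 1f 70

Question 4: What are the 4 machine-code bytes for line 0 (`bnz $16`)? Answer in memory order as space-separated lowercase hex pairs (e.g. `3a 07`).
d5 00 00 10

line 0 (bnz): pack op=0xd5:8|imm=16:24 = 0xd5000010; big→ d5 00 00 10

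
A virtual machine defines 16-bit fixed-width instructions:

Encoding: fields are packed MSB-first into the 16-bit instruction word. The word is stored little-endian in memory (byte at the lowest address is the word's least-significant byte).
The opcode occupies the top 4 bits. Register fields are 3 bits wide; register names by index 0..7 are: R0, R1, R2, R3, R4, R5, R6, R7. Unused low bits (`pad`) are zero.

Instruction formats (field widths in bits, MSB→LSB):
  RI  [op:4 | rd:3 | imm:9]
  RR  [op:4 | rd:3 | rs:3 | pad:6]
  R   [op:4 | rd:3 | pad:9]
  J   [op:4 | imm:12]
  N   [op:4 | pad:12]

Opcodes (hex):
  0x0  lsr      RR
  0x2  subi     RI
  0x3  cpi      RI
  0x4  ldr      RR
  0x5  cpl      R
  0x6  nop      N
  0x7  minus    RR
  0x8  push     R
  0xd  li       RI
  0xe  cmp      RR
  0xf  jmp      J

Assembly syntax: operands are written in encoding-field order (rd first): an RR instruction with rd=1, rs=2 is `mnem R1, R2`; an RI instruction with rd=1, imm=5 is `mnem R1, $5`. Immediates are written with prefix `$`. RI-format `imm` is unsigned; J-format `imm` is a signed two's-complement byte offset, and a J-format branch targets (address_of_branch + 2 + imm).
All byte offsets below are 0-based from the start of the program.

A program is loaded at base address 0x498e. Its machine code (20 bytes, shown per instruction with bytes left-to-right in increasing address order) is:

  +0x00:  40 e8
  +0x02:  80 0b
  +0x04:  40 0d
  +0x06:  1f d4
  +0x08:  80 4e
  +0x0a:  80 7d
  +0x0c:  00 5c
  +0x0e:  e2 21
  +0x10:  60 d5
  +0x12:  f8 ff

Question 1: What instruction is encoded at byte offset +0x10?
[10] 60 d5 → 0xd560
  top 4b → 0xd → li [RI]
  [11:9] rd=2 = R2
  [8:0] imm=352 = $352

li R2, $352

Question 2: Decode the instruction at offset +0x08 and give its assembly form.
ldr R7, R2

off 0x08: read 80 4e as little → 0x4e80
  opcode bits[15:12]=0x4: ldr/RR
  rd: (w>>9)&0x7=0x7 → R7
  rs: (w>>6)&0x7=0x2 → R2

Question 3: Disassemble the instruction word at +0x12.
jmp $-8

+0x12: f8 ff ⇒ word 0xfff8 (little)
  opcode bits[15:12]=0xf: jmp/J
  [11:0] imm=4088 (s12→-8) = $-8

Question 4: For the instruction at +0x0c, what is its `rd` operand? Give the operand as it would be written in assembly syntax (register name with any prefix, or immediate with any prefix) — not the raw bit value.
R6

off 0x0c: read 00 5c as little → 0x5c00
  op=0x5c00>>12=0x5 ⇒ cpl (R)
  rd: (w>>9)&0x7=0x6 → R6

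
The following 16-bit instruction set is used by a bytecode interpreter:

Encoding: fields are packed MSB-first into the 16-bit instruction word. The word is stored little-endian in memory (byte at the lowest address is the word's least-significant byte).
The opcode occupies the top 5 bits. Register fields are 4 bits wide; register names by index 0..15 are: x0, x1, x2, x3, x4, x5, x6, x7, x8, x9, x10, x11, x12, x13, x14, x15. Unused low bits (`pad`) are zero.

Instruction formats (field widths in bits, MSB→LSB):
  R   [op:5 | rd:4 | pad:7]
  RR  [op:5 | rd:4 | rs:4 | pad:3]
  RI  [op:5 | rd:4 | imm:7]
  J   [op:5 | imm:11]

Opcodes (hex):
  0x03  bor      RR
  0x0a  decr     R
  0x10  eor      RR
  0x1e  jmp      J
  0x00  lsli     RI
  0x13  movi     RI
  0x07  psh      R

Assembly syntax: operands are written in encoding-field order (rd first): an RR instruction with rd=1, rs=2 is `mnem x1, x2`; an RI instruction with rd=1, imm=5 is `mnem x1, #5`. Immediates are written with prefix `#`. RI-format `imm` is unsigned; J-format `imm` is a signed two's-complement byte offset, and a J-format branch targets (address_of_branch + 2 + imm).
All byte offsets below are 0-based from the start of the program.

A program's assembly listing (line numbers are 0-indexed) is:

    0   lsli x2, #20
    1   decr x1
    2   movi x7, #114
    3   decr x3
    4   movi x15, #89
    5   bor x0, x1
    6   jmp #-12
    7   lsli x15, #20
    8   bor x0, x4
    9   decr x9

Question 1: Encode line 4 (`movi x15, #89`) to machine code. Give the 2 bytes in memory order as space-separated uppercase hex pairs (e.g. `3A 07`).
line 4 (movi): pack op=0x13:5|rd=15:4|imm=89:7 = 0x9fd9; little→ d9 9f

D9 9F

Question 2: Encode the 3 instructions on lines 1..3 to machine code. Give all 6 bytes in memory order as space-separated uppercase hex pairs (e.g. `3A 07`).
line 1 (decr): pack op=0xa:5|rd=1:4|pad=0:7 = 0x5080; little→ 80 50
line 2 (movi): pack op=0x13:5|rd=7:4|imm=114:7 = 0x9bf2; little→ f2 9b
line 3 (decr): pack op=0xa:5|rd=3:4|pad=0:7 = 0x5180; little→ 80 51

80 50 F2 9B 80 51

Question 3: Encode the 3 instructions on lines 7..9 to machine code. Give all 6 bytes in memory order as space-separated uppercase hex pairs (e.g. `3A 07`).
94 07 20 18 80 54

L7: lsli op=0x0:5|rd=15:4|imm=20:7 ⇒ 0x0794 ⇒ little 94 07
L8: bor op=0x3:5|rd=0:4|rs=4:4|pad=0:3 ⇒ 0x1820 ⇒ little 20 18
L9: decr op=0xa:5|rd=9:4|pad=0:7 ⇒ 0x5480 ⇒ little 80 54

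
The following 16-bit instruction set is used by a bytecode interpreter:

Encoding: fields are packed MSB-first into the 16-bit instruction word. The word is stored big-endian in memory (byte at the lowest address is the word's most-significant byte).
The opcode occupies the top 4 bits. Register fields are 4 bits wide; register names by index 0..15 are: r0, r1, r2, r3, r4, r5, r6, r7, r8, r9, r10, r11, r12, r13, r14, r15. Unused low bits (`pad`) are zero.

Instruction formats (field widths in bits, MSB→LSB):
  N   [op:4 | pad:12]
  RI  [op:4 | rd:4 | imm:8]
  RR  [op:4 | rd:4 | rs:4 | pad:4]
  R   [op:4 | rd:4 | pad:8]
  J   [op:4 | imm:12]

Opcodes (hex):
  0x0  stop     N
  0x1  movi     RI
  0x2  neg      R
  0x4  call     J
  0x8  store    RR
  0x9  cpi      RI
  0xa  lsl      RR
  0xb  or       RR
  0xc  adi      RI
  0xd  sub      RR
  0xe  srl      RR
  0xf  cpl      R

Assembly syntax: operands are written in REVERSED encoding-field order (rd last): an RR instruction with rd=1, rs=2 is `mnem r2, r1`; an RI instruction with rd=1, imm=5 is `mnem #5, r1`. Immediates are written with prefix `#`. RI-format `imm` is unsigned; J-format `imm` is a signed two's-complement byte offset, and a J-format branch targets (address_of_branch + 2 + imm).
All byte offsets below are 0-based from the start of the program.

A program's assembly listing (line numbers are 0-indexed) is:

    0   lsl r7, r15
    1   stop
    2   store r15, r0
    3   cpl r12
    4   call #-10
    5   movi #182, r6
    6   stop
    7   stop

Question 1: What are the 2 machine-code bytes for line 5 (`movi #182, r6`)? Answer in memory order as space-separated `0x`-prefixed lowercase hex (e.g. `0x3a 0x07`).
line 5 (movi): pack op=0x1:4|rd=6:4|imm=182:8 = 0x16b6; big→ 16 b6

0x16 0xb6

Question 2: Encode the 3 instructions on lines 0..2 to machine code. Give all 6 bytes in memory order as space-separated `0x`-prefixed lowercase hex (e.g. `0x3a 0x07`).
L0: lsl op=0xa:4|rd=15:4|rs=7:4|pad=0:4 ⇒ 0xaf70 ⇒ big af 70
L1: stop op=0x0:4|pad=0:12 ⇒ 0x0000 ⇒ big 00 00
L2: store op=0x8:4|rd=0:4|rs=15:4|pad=0:4 ⇒ 0x80f0 ⇒ big 80 f0

0xaf 0x70 0x00 0x00 0x80 0xf0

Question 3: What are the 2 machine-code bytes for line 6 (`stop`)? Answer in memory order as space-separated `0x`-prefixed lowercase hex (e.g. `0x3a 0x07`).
line 6 (stop): pack op=0x0:4|pad=0:12 = 0x0000; big→ 00 00

0x00 0x00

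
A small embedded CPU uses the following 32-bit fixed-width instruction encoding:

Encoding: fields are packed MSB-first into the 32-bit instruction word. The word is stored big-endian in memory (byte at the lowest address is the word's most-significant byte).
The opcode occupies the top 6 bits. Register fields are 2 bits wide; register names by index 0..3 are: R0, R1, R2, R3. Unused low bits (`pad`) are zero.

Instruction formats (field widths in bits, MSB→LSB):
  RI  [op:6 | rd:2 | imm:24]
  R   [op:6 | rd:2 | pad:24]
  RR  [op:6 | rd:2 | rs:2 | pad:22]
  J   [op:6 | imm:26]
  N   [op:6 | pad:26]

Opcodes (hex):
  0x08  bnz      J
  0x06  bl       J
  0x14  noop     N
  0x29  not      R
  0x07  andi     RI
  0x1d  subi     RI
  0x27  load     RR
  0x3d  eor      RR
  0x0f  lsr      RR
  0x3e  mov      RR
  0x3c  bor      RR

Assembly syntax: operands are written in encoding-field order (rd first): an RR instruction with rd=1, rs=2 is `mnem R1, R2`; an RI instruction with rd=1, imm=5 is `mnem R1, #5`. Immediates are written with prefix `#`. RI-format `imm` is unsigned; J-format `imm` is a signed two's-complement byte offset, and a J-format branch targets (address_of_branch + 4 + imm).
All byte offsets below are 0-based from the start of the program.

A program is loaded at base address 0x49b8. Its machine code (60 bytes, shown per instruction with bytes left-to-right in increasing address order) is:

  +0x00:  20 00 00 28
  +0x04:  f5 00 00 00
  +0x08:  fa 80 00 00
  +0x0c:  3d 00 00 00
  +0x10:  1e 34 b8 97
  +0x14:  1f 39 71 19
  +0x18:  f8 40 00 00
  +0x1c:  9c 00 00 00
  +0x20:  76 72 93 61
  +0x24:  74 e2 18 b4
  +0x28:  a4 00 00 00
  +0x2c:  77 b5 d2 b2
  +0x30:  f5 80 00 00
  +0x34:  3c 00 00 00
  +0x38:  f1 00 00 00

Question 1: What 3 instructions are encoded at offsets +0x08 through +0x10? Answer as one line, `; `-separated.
mov R2, R2; lsr R1, R0; andi R2, #3455127

@+08  big-endian(fa 80 00 00) = 0xfa800000
  op=0xfa800000>>26=0x3e ⇒ mov (RR)
  rd@[25:24]=0x2 ⇒ R2
  rs@[23:22]=0x2 ⇒ R2
@+0c  big-endian(3d 00 00 00) = 0x3d000000
  op=0x3d000000>>26=0xf ⇒ lsr (RR)
  rd@[25:24]=0x1 ⇒ R1
  rs@[23:22]=0x0 ⇒ R0
@+10  big-endian(1e 34 b8 97) = 0x1e34b897
  op=0x1e34b897>>26=0x7 ⇒ andi (RI)
  rd@[25:24]=0x2 ⇒ R2
  imm@[23:0]=0x34b897 ⇒ #3455127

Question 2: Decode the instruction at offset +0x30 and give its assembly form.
eor R1, R2

+0x30: f5 80 00 00 ⇒ word 0xf5800000 (big)
  opcode bits[31:26]=0x3d: eor/RR
  [25:24] rd=1 = R1
  [23:22] rs=2 = R2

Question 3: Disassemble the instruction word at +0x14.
andi R3, #3764505

+0x14: 1f 39 71 19 ⇒ word 0x1f397119 (big)
  top 6b → 0x7 → andi [RI]
  rd: (w>>24)&0x3=0x3 → R3
  imm: (w>>0)&0xffffff=0x397119 → #3764505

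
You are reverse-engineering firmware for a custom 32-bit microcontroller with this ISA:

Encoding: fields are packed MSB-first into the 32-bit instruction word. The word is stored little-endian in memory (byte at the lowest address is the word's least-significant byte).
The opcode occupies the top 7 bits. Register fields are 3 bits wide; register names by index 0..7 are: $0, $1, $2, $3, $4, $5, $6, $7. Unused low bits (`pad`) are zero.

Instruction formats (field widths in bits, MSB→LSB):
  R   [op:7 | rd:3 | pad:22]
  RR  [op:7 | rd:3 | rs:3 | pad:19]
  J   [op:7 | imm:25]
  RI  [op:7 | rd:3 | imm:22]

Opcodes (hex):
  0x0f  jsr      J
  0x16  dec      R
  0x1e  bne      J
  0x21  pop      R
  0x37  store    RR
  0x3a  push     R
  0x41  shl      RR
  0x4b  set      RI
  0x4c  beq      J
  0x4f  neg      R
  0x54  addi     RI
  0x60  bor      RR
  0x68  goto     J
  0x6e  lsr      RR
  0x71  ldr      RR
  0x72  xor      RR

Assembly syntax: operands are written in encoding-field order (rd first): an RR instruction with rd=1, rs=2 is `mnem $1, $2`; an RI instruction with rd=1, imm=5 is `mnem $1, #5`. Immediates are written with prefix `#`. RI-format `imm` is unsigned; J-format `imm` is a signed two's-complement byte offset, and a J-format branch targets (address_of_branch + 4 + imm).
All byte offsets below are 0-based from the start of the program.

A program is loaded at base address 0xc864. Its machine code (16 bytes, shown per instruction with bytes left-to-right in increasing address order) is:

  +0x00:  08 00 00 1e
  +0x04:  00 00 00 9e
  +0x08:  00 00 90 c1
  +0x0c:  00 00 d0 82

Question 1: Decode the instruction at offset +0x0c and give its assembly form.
off 0x0c: read 00 00 d0 82 as little → 0x82d00000
  top 7b → 0x41 → shl [RR]
  rd: (w>>22)&0x7=0x3 → $3
  rs: (w>>19)&0x7=0x2 → $2

shl $3, $2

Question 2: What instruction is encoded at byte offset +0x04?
[04] 00 00 00 9e → 0x9e000000
  op=0x9e000000>>25=0x4f ⇒ neg (R)
  rd@[24:22]=0x0 ⇒ $0

neg $0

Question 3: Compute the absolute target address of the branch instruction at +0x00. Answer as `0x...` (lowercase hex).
0xc870

+0x00: 08 00 00 1e ⇒ word 0x1e000008 (little)
  opcode bits[31:25]=0xf: jsr/J
  imm@[24:0]=0x8 ⇒ #8
  target = base 0xc864 + off 0x00 + 4 + imm 8 = 0xc870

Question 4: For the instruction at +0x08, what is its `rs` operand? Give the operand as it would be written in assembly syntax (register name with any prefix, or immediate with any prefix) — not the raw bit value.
$2

off 0x08: read 00 00 90 c1 as little → 0xc1900000
  top 7b → 0x60 → bor [RR]
  [24:22] rd=6 = $6
  [21:19] rs=2 = $2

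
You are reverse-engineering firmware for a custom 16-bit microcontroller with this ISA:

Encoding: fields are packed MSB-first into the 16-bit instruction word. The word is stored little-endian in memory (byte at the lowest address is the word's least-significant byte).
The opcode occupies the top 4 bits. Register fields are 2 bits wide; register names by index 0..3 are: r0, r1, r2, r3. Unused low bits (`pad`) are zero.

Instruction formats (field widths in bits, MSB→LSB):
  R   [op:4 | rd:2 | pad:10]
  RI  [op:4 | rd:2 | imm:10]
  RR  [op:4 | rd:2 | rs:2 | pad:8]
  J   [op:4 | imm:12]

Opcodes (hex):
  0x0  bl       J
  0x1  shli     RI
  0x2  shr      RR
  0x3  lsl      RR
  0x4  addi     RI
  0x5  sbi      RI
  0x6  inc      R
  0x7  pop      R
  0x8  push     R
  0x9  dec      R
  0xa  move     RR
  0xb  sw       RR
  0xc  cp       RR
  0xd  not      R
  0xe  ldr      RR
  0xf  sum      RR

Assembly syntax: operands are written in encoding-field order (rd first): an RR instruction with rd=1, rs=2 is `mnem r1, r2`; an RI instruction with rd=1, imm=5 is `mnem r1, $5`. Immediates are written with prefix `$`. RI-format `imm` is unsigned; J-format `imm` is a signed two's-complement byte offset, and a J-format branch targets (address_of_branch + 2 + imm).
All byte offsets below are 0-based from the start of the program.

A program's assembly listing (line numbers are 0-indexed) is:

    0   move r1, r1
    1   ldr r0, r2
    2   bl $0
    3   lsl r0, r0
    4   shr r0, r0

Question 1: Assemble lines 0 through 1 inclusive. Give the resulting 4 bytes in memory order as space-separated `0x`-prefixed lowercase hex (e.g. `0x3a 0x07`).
0x00 0xa5 0x00 0xe2

L0: move op=0xa:4|rd=1:2|rs=1:2|pad=0:8 ⇒ 0xa500 ⇒ little 00 a5
L1: ldr op=0xe:4|rd=0:2|rs=2:2|pad=0:8 ⇒ 0xe200 ⇒ little 00 e2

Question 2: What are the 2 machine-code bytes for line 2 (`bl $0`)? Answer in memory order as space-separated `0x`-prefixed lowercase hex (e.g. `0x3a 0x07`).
2. bl fields op=0x0:4|imm=0:12 → word 0000h → 00 00

0x00 0x00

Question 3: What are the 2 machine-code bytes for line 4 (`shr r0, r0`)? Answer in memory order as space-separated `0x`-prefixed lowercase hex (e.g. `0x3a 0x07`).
0x00 0x20

line 4 (shr): pack op=0x2:4|rd=0:2|rs=0:2|pad=0:8 = 0x2000; little→ 00 20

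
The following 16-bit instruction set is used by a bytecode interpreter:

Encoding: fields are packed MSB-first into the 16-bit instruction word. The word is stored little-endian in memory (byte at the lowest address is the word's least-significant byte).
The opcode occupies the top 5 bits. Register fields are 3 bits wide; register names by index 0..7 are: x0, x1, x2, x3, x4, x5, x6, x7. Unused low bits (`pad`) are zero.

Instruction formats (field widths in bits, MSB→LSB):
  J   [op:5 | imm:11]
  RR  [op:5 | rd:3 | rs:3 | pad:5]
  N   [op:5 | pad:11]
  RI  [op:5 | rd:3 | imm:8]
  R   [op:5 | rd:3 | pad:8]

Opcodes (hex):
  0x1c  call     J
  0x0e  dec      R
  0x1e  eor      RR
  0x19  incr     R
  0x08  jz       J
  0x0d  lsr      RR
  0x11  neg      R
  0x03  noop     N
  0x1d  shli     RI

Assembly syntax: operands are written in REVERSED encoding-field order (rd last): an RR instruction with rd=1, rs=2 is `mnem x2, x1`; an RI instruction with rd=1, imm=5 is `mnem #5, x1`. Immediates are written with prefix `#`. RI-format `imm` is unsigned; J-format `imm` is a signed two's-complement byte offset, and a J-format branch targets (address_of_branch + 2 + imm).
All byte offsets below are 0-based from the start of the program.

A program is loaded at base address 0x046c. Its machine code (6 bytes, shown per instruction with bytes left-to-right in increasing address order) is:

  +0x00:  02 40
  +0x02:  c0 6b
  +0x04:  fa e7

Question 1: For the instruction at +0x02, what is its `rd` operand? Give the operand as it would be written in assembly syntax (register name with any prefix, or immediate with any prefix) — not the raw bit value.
x3

@+02  little-endian(c0 6b) = 0x6bc0
  top 5b → 0xd → lsr [RR]
  rd@[10:8]=0x3 ⇒ x3
  rs@[7:5]=0x6 ⇒ x6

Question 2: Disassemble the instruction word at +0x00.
jz #2

off 0x00: read 02 40 as little → 0x4002
  opcode bits[15:11]=0x8: jz/J
  imm@[10:0]=0x2 ⇒ #2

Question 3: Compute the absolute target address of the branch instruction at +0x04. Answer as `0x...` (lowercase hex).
0x046c

off 0x04: read fa e7 as little → 0xe7fa
  top 5b → 0x1c → call [J]
  [10:0] imm=2042 (s11→-6) = #-6
  target = base 0x046c + off 0x04 + 2 + imm -6 = 0x046c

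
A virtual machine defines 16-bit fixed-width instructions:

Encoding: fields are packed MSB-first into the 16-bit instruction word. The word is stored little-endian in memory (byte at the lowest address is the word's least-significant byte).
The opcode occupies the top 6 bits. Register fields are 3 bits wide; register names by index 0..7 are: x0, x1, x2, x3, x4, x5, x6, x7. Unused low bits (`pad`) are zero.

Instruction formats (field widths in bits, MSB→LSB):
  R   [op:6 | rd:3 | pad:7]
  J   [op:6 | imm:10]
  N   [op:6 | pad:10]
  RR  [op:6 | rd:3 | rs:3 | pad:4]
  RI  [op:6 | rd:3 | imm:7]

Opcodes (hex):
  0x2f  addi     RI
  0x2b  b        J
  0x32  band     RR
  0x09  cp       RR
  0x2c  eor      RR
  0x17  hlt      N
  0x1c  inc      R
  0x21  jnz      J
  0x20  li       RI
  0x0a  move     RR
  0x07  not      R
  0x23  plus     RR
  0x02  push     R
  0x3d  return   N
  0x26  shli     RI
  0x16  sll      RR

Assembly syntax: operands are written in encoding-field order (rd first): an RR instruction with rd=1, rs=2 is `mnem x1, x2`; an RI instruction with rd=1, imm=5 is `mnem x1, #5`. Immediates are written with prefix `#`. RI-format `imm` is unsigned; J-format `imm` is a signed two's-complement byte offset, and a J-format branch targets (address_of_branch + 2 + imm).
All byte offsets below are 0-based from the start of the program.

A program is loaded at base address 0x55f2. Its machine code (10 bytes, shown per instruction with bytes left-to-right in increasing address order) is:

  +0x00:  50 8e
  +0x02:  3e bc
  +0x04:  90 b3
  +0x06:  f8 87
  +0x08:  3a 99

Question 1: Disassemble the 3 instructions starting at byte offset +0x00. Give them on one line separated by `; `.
plus x4, x5; addi x0, #62; eor x7, x1

@+00  little-endian(50 8e) = 0x8e50
  top 6b → 0x23 → plus [RR]
  [9:7] rd=4 = x4
  [6:4] rs=5 = x5
@+02  little-endian(3e bc) = 0xbc3e
  top 6b → 0x2f → addi [RI]
  [9:7] rd=0 = x0
  [6:0] imm=62 = #62
@+04  little-endian(90 b3) = 0xb390
  top 6b → 0x2c → eor [RR]
  [9:7] rd=7 = x7
  [6:4] rs=1 = x1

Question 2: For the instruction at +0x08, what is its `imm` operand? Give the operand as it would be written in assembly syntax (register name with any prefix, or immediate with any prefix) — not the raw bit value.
#58

+0x08: 3a 99 ⇒ word 0x993a (little)
  opcode bits[15:10]=0x26: shli/RI
  rd@[9:7]=0x2 ⇒ x2
  imm@[6:0]=0x3a ⇒ #58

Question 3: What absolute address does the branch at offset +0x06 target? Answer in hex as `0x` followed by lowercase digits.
[06] f8 87 → 0x87f8
  top 6b → 0x21 → jnz [J]
  [9:0] imm=1016 (s10→-8) = #-8
  target = base 0x55f2 + off 0x06 + 2 + imm -8 = 0x55f2

0x55f2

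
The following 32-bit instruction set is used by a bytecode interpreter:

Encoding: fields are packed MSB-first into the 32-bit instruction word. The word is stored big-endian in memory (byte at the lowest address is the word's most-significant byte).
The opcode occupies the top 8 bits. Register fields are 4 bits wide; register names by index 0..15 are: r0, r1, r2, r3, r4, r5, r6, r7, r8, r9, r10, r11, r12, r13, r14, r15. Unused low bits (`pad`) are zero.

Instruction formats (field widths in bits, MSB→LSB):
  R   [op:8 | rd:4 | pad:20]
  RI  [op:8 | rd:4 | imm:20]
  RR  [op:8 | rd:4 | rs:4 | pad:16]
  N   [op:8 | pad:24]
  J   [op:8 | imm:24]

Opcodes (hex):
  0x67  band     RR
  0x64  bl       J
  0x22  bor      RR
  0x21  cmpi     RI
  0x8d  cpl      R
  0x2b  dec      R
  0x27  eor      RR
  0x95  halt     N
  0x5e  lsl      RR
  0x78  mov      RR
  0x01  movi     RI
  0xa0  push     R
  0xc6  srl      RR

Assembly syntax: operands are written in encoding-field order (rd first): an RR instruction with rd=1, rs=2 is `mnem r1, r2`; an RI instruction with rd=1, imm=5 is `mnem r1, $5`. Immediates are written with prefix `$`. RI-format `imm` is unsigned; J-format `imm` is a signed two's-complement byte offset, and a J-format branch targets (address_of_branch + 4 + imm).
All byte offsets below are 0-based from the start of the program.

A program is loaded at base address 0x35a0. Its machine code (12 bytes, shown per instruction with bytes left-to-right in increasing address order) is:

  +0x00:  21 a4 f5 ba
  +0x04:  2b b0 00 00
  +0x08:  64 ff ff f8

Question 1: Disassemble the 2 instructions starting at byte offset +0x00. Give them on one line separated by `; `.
cmpi r10, $325050; dec r11

+0x00: 21 a4 f5 ba ⇒ word 0x21a4f5ba (big)
  opcode bits[31:24]=0x21: cmpi/RI
  rd@[23:20]=0xa ⇒ r10
  imm@[19:0]=0x4f5ba ⇒ $325050
+0x04: 2b b0 00 00 ⇒ word 0x2bb00000 (big)
  opcode bits[31:24]=0x2b: dec/R
  rd@[23:20]=0xb ⇒ r11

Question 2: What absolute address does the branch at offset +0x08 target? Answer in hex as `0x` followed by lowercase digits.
@+08  big-endian(64 ff ff f8) = 0x64fffff8
  op=0x64fffff8>>24=0x64 ⇒ bl (J)
  imm: (w>>0)&0xffffff=0xfffff8 (s24→-8) → $-8
  target = base 0x35a0 + off 0x08 + 4 + imm -8 = 0x35a4

0x35a4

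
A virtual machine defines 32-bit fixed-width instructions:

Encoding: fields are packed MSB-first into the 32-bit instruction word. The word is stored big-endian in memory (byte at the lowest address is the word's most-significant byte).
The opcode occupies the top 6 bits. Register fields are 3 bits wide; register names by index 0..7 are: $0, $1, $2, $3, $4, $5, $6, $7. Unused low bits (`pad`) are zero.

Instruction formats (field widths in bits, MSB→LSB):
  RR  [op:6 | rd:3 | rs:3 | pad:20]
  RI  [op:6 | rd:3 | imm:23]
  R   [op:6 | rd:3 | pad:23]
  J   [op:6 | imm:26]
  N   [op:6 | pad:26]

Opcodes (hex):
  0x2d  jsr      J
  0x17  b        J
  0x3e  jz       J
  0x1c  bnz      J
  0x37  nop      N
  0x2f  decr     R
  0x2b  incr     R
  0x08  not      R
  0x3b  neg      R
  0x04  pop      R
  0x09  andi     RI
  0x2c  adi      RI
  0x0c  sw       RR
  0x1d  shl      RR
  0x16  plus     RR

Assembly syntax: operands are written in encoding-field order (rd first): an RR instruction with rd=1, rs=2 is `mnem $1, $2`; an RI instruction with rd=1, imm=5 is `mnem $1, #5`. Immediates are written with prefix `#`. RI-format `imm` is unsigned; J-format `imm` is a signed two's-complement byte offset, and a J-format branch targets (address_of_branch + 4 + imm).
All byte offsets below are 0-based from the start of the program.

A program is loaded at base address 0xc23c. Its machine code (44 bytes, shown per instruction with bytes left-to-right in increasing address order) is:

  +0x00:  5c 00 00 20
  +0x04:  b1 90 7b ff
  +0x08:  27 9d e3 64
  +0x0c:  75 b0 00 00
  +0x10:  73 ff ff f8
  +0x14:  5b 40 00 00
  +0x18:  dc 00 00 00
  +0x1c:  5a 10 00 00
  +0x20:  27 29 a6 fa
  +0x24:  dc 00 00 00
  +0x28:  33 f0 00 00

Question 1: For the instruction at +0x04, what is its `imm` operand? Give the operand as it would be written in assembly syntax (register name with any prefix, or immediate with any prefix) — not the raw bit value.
+0x04: b1 90 7b ff ⇒ word 0xb1907bff (big)
  top 6b → 0x2c → adi [RI]
  rd: (w>>23)&0x7=0x3 → $3
  imm: (w>>0)&0x7fffff=0x107bff → #1080319

#1080319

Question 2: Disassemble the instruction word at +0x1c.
plus $4, $1

[1c] 5a 10 00 00 → 0x5a100000
  op=0x5a100000>>26=0x16 ⇒ plus (RR)
  rd: (w>>23)&0x7=0x4 → $4
  rs: (w>>20)&0x7=0x1 → $1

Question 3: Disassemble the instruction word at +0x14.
plus $6, $4

off 0x14: read 5b 40 00 00 as big → 0x5b400000
  top 6b → 0x16 → plus [RR]
  [25:23] rd=6 = $6
  [22:20] rs=4 = $4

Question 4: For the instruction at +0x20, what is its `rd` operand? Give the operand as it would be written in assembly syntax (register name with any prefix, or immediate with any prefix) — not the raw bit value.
+0x20: 27 29 a6 fa ⇒ word 0x2729a6fa (big)
  opcode bits[31:26]=0x9: andi/RI
  rd@[25:23]=0x6 ⇒ $6
  imm@[22:0]=0x29a6fa ⇒ #2729722

$6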